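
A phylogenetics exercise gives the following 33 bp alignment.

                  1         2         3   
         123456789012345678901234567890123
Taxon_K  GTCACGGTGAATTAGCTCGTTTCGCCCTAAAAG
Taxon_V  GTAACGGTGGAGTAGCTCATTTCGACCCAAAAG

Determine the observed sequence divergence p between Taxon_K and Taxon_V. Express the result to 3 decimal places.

Mismatches occur at site 3 (C↔A), site 10 (A↔G), site 12 (T↔G), site 19 (G↔A), site 25 (C↔A), site 28 (T↔C).
There are 6 differences over 33 sites, so p = 6/33 = 0.182.

0.182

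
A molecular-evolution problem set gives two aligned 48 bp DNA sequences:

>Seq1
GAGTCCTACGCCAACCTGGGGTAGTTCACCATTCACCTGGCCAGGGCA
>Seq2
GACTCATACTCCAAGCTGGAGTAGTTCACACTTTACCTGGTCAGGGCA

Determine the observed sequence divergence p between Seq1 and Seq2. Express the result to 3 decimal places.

0.188

The sequences differ at positions 3 (G/C), 6 (C/A), 10 (G/T), 15 (C/G), 20 (G/A), 30 (C/A), 31 (A/C), 34 (C/T), 41 (C/T).
There are 9 differences over 48 sites, so p = 9/48 = 0.188.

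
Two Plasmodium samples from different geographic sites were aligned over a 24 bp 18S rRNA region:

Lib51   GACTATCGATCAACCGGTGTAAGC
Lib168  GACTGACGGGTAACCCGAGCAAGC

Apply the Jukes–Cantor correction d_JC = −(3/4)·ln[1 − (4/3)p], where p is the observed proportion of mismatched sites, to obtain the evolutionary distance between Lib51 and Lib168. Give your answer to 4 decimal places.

Mismatches occur at site 5 (A↔G), site 6 (T↔A), site 9 (A↔G), site 10 (T↔G), site 11 (C↔T), site 16 (G↔C), site 18 (T↔A), site 20 (T↔C).
p = 8/24 = 0.333333.
d = −0.75 · ln(1 − (4/3)·0.333333) = −0.75 · ln(0.555556) = −0.75 · (-0.587786) = 0.4408.

0.4408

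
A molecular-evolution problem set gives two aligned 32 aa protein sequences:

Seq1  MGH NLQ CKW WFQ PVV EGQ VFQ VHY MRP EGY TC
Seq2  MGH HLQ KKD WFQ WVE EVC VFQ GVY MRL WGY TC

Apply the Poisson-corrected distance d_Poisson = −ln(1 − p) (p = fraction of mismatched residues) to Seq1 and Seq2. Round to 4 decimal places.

Differing sites — 4:N/H; 7:C/K; 9:W/D; 13:P/W; 15:V/E; 17:G/V; 18:Q/C; 22:V/G; 23:H/V; 27:P/L; 28:E/W.
p = 11/32 = 0.343750.
d = −ln(1 − 0.343750) = −ln(0.656250) = 0.4212.

0.4212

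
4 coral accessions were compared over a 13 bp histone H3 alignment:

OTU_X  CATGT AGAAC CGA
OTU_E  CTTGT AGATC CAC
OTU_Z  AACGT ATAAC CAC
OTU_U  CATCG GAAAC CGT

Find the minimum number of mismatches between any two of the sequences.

4

Pairwise Hamming distances:
  OTU_X vs OTU_E: 4
  OTU_X vs OTU_Z: 5
  OTU_X vs OTU_U: 5
  OTU_E vs OTU_Z: 5
  OTU_E vs OTU_U: 8
  OTU_Z vs OTU_U: 8
The smallest is 4, between OTU_X and OTU_E.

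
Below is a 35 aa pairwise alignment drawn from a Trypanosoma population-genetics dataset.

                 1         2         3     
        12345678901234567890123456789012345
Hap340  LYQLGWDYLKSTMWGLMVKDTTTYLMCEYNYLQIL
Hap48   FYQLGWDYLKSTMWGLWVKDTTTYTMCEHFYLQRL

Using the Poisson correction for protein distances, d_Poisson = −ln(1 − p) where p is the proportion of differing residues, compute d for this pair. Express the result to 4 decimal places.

0.1881

The sequences differ at positions 1 (L/F), 17 (M/W), 25 (L/T), 29 (Y/H), 30 (N/F), 34 (I/R).
p = 6/35 = 0.171429.
d = −ln(1 − 0.171429) = −ln(0.828571) = 0.1881.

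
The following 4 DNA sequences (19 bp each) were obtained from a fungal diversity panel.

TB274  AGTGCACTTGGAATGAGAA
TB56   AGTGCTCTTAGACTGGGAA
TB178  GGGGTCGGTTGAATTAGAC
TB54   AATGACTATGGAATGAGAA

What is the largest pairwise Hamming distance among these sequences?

Pairwise Hamming distances:
  TB274 vs TB56: 4
  TB274 vs TB178: 9
  TB274 vs TB54: 5
  TB56 vs TB178: 11
  TB56 vs TB54: 8
  TB178 vs TB54: 9
The largest is 11, between TB56 and TB178.

11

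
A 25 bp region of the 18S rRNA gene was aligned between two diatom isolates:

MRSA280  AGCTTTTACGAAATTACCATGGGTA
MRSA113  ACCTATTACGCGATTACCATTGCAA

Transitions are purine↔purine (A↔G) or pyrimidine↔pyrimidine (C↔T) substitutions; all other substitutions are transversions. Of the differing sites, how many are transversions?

6

Mismatches occur at site 2 (G/C, transversion), site 5 (T/A, transversion), site 11 (A/C, transversion), site 12 (A/G, transition), site 21 (G/T, transversion), site 23 (G/C, transversion), site 24 (T/A, transversion).
Of the 7 differences, 1 transition and 6 transversions, so the answer is 6.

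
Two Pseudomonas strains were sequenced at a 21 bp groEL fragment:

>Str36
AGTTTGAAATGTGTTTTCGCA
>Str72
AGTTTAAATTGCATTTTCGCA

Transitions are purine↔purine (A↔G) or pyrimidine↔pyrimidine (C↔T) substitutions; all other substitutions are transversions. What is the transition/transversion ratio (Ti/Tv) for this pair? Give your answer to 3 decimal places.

Differing sites — 6:G/A (Ti); 9:A/T (Tv); 12:T/C (Ti); 13:G/A (Ti).
Of the 4 differences, 3 transitions and 1 transversion, so Ti/Tv = 3/1 = 3.000.

3.000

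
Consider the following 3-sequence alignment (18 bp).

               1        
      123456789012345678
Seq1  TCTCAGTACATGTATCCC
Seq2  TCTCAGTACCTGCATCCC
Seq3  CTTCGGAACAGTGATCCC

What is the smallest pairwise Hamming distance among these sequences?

Pairwise Hamming distances:
  Seq1 vs Seq2: 2
  Seq1 vs Seq3: 7
  Seq2 vs Seq3: 8
The smallest is 2, between Seq1 and Seq2.

2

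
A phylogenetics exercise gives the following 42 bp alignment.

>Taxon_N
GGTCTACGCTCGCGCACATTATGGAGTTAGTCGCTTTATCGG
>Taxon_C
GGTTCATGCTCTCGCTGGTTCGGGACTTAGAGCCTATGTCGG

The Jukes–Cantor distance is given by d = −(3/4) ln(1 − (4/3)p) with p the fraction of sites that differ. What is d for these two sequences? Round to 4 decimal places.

Differing sites — 4:C/T; 5:T/C; 7:C/T; 12:G/T; 16:A/T; 17:C/G; 18:A/G; 21:A/C; 22:T/G; 26:G/C; 31:T/A; 32:C/G; 33:G/C; 36:T/A; 38:A/G.
p = 15/42 = 0.357143.
d = −0.75 · ln(1 − (4/3)·0.357143) = −0.75 · ln(0.523809) = −0.75 · (-0.646628) = 0.4850.

0.4850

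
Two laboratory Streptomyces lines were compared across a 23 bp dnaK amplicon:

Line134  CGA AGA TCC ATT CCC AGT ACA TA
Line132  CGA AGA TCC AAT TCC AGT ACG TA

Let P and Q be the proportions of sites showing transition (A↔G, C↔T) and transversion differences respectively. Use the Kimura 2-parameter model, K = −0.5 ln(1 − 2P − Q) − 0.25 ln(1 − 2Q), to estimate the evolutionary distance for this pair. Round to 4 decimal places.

Mismatches occur at site 11 (T/A, transversion), site 13 (C/T, transition), site 21 (A/G, transition).
Of the 3 differences, 2 transitions and 1 transversion over 23 sites: P = 2/23 = 0.086957, Q = 1/23 = 0.043478.
d = −0.5·ln(0.782608) − 0.25·ln(0.913044) = −0.5·(-0.245123) − 0.25·(-0.090971) = 0.1453.

0.1453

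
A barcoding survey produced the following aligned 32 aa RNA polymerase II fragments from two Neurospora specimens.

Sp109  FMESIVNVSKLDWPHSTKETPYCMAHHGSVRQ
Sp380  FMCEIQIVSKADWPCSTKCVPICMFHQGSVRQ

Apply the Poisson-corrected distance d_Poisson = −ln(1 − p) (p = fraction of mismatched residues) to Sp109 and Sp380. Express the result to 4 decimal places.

The sequences differ at positions 3 (E/C), 4 (S/E), 6 (V/Q), 7 (N/I), 11 (L/A), 15 (H/C), 19 (E/C), 20 (T/V), 22 (Y/I), 25 (A/F), 27 (H/Q).
p = 11/32 = 0.343750.
d = −ln(1 − 0.343750) = −ln(0.656250) = 0.4212.

0.4212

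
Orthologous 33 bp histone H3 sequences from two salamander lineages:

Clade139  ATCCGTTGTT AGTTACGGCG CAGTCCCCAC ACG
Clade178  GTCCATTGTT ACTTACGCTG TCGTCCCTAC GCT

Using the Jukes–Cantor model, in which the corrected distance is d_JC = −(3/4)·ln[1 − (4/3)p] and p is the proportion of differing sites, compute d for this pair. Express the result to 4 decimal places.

0.3882

Mismatches occur at site 1 (A/G), site 5 (G/A), site 12 (G/C), site 18 (G/C), site 19 (C/T), site 21 (C/T), site 22 (A/C), site 28 (C/T), site 31 (A/G), site 33 (G/T).
p = 10/33 = 0.303030.
d = −0.75 · ln(1 − (4/3)·0.303030) = −0.75 · ln(0.595960) = −0.75 · (-0.517582) = 0.3882.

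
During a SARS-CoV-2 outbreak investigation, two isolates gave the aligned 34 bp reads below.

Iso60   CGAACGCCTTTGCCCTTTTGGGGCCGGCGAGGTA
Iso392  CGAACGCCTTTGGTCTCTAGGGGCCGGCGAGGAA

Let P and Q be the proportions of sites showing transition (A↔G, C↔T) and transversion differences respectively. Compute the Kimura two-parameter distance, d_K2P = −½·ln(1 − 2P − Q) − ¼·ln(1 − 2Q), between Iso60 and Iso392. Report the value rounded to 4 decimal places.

0.1638

Differing sites — 13:C/G (Tv); 14:C/T (Ti); 17:T/C (Ti); 19:T/A (Tv); 33:T/A (Tv).
Of the 5 differences, 2 transitions and 3 transversions over 34 sites: P = 2/34 = 0.058824, Q = 3/34 = 0.088235.
d = −0.5·ln(0.794117) − 0.25·ln(0.823530) = −0.5·(-0.230524) − 0.25·(-0.194155) = 0.1638.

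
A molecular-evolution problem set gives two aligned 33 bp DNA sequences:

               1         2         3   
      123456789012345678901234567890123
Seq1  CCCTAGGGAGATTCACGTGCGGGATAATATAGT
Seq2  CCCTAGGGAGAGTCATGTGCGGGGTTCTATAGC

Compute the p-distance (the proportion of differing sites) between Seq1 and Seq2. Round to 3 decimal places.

The sequences differ at positions 12 (T/G), 16 (C/T), 24 (A/G), 26 (A/T), 27 (A/C), 33 (T/C).
There are 6 differences over 33 sites, so p = 6/33 = 0.182.

0.182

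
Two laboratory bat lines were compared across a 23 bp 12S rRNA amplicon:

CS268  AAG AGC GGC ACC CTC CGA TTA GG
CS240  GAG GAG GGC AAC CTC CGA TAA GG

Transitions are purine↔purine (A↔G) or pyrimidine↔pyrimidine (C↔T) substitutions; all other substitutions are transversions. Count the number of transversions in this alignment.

Differing sites — 1:A/G (Ti); 4:A/G (Ti); 5:G/A (Ti); 6:C/G (Tv); 11:C/A (Tv); 20:T/A (Tv).
Of the 6 differences, 3 transitions and 3 transversions, so the answer is 3.

3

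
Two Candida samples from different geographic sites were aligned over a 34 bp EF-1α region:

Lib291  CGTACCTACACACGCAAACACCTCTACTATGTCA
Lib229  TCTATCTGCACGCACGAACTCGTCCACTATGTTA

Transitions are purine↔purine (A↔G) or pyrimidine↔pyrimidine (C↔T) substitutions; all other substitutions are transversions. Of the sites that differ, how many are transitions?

Differing sites — 1:C/T (Ti); 2:G/C (Tv); 5:C/T (Ti); 8:A/G (Ti); 12:A/G (Ti); 14:G/A (Ti); 16:A/G (Ti); 20:A/T (Tv); 22:C/G (Tv); 25:T/C (Ti); 33:C/T (Ti).
Of the 11 differences, 8 transitions and 3 transversions, so the answer is 8.

8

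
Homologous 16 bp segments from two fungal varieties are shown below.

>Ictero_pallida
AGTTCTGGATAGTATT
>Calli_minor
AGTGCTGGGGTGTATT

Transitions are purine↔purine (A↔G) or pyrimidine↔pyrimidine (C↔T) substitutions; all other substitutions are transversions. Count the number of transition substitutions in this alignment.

Differing sites — 4:T/G (Tv); 9:A/G (Ti); 10:T/G (Tv); 11:A/T (Tv).
Of the 4 differences, 1 transition and 3 transversions, so the answer is 1.

1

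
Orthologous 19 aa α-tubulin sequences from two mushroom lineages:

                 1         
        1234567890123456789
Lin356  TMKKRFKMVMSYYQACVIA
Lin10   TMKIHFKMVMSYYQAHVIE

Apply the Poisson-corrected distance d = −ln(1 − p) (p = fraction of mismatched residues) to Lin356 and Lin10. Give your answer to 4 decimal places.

Mismatches occur at site 4 (K↔I), site 5 (R↔H), site 16 (C↔H), site 19 (A↔E).
p = 4/19 = 0.210526.
d = −ln(1 − 0.210526) = −ln(0.789474) = 0.2364.

0.2364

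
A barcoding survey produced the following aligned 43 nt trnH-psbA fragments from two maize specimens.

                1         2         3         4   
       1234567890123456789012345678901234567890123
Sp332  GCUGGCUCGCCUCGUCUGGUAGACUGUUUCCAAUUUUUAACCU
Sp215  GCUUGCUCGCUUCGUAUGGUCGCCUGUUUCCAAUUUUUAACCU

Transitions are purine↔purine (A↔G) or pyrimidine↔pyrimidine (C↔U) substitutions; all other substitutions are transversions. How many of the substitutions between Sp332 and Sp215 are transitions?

The sequences differ at positions 4 (G/U, transversion), 11 (C/U, transition), 16 (C/A, transversion), 21 (A/C, transversion), 23 (A/C, transversion).
Of the 5 differences, 1 transition and 4 transversions, so the answer is 1.

1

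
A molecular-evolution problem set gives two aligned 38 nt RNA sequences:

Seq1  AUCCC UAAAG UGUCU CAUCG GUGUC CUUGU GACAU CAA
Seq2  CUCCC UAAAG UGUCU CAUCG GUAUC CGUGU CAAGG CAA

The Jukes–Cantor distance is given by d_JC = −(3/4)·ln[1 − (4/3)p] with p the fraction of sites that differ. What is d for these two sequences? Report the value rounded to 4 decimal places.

Differing sites — 1:A/C; 23:G/A; 27:U/G; 31:G/C; 33:C/A; 34:A/G; 35:U/G.
p = 7/38 = 0.184211.
d = −0.75 · ln(1 − (4/3)·0.184211) = −0.75 · ln(0.754385) = −0.75 · (-0.281852) = 0.2114.

0.2114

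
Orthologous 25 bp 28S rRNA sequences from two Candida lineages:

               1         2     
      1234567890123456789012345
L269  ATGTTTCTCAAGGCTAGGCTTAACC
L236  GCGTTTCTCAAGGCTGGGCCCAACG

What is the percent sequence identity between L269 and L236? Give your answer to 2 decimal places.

76.00%

Differing sites — 1:A/G; 2:T/C; 16:A/G; 20:T/C; 21:T/C; 25:C/G.
19 of the 25 sites match, so the percent identity is 19/25 × 100 = 76.00%.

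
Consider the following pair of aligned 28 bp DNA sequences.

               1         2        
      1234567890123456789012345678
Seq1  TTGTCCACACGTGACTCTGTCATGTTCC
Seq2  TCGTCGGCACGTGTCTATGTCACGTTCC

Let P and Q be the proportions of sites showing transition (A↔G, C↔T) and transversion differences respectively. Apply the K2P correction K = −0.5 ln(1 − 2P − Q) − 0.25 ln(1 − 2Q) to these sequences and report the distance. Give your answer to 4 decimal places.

0.2542

The sequences differ at positions 2 (T/C, transition), 6 (C/G, transversion), 7 (A/G, transition), 14 (A/T, transversion), 17 (C/A, transversion), 23 (T/C, transition).
Of the 6 differences, 3 transitions and 3 transversions over 28 sites: P = 3/28 = 0.107143, Q = 3/28 = 0.107143.
d = −0.5·ln(0.678571) − 0.25·ln(0.785714) = −0.5·(-0.387766) − 0.25·(-0.241162) = 0.2542.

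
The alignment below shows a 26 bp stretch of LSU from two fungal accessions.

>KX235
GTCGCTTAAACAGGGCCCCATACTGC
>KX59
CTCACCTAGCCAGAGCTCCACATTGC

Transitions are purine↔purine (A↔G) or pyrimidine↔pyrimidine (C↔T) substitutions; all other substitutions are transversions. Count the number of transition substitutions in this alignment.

7

The sequences differ at positions 1 (G/C, transversion), 4 (G/A, transition), 6 (T/C, transition), 9 (A/G, transition), 10 (A/C, transversion), 14 (G/A, transition), 17 (C/T, transition), 21 (T/C, transition), 23 (C/T, transition).
Of the 9 differences, 7 transitions and 2 transversions, so the answer is 7.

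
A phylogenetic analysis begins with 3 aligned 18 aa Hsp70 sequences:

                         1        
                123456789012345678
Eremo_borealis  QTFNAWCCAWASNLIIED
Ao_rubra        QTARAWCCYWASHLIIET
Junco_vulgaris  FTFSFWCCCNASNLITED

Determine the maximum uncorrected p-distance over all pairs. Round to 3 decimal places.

Pairwise Hamming distances:
  Eremo_borealis vs Ao_rubra: 5
  Eremo_borealis vs Junco_vulgaris: 6
  Ao_rubra vs Junco_vulgaris: 9
The largest is 9 mismatches, between Ao_rubra and Junco_vulgaris; p = 9/18 = 0.500.

0.500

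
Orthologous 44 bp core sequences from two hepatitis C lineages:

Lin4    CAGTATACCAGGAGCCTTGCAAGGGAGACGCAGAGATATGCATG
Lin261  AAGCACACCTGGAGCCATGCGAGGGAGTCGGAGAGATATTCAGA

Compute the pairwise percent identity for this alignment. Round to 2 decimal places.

Mismatches occur at site 1 (C/A), site 4 (T/C), site 6 (T/C), site 10 (A/T), site 17 (T/A), site 21 (A/G), site 28 (A/T), site 31 (C/G), site 40 (G/T), site 43 (T/G), site 44 (G/A).
33 of the 44 sites match, so the percent identity is 33/44 × 100 = 75.00%.

75.00%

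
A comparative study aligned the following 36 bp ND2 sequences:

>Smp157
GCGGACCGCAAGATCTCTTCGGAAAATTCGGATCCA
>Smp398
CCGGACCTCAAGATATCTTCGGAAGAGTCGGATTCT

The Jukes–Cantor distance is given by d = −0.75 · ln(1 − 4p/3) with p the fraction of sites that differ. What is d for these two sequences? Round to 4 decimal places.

The sequences differ at positions 1 (G/C), 8 (G/T), 15 (C/A), 25 (A/G), 27 (T/G), 34 (C/T), 36 (A/T).
p = 7/36 = 0.194444.
d = −0.75 · ln(1 − (4/3)·0.194444) = −0.75 · ln(0.740741) = −0.75 · (-0.300104) = 0.2251.

0.2251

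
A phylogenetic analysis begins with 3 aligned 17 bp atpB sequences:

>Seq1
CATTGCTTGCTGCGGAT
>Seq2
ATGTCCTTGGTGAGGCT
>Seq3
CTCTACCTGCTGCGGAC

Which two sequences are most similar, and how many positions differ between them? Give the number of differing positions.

Pairwise Hamming distances:
  Seq1 vs Seq2: 7
  Seq1 vs Seq3: 5
  Seq2 vs Seq3: 8
The smallest is 5, between Seq1 and Seq3.

5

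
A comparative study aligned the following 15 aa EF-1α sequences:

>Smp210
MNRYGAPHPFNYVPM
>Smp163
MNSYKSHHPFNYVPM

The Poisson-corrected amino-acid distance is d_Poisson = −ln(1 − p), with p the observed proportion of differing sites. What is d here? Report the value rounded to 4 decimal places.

0.3102

Differing sites — 3:R/S; 5:G/K; 6:A/S; 7:P/H.
p = 4/15 = 0.266667.
d = −ln(1 − 0.266667) = −ln(0.733333) = 0.3102.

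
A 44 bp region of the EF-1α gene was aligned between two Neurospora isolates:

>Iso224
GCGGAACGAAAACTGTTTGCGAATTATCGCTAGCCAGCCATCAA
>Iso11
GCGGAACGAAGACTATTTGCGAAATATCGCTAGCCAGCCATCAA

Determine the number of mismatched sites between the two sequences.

Mismatches occur at site 11 (A↔G), site 15 (G↔A), site 24 (T↔A).
That gives 3 mismatches out of 44 aligned sites, so the Hamming distance is 3.

3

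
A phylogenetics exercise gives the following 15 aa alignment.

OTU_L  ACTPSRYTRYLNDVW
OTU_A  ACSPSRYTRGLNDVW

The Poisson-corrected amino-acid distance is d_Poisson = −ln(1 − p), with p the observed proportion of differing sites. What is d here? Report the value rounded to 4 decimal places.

The sequences differ at positions 3 (T/S), 10 (Y/G).
p = 2/15 = 0.133333.
d = −ln(1 − 0.133333) = −ln(0.866667) = 0.1431.

0.1431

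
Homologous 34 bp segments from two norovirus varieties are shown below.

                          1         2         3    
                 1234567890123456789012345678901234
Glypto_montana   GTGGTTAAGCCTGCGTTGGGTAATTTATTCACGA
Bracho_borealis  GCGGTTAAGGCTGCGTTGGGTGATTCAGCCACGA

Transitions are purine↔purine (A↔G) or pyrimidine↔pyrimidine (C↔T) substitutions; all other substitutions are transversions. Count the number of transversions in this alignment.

Differing sites — 2:T/C (Ti); 10:C/G (Tv); 22:A/G (Ti); 26:T/C (Ti); 28:T/G (Tv); 29:T/C (Ti).
Of the 6 differences, 4 transitions and 2 transversions, so the answer is 2.

2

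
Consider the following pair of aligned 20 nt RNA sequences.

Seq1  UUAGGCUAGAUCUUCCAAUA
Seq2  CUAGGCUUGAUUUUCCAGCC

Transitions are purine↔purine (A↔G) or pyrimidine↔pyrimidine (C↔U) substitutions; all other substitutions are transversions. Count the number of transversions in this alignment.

2

The sequences differ at positions 1 (U/C, transition), 8 (A/U, transversion), 12 (C/U, transition), 18 (A/G, transition), 19 (U/C, transition), 20 (A/C, transversion).
Of the 6 differences, 4 transitions and 2 transversions, so the answer is 2.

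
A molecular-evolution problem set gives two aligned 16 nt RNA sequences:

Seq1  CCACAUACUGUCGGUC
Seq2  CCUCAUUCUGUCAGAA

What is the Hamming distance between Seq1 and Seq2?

Differing sites — 3:A/U; 7:A/U; 13:G/A; 15:U/A; 16:C/A.
That gives 5 mismatches out of 16 aligned sites, so the Hamming distance is 5.

5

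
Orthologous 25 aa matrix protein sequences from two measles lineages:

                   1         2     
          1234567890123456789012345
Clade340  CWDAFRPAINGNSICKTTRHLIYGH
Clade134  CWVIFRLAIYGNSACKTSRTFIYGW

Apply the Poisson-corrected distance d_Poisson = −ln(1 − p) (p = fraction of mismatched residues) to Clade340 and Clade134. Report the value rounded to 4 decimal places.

Differing sites — 3:D/V; 4:A/I; 7:P/L; 10:N/Y; 14:I/A; 18:T/S; 20:H/T; 21:L/F; 25:H/W.
p = 9/25 = 0.360000.
d = −ln(1 − 0.360000) = −ln(0.640000) = 0.4463.

0.4463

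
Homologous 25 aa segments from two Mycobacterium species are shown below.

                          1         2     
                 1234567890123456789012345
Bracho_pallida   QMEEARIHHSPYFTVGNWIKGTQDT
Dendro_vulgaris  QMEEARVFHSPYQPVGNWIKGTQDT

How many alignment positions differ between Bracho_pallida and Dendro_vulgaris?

The sequences differ at positions 7 (I/V), 8 (H/F), 13 (F/Q), 14 (T/P).
That gives 4 mismatches out of 25 aligned sites, so the Hamming distance is 4.

4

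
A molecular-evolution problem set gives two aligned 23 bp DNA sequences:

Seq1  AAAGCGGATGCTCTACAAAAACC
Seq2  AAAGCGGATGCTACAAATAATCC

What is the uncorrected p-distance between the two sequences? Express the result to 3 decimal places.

Differing sites — 13:C/A; 14:T/C; 16:C/A; 18:A/T; 21:A/T.
There are 5 differences over 23 sites, so p = 5/23 = 0.217.

0.217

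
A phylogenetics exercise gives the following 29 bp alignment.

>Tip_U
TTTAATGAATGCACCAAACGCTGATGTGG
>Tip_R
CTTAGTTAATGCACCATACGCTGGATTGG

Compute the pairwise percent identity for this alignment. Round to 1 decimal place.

75.9%

Differing sites — 1:T/C; 5:A/G; 7:G/T; 17:A/T; 24:A/G; 25:T/A; 26:G/T.
22 of the 29 sites match, so the percent identity is 22/29 × 100 = 75.9%.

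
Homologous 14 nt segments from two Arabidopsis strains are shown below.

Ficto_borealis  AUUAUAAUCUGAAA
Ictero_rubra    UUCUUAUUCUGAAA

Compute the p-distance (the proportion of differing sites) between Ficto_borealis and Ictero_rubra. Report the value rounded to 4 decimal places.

Differing sites — 1:A/U; 3:U/C; 4:A/U; 7:A/U.
There are 4 differences over 14 sites, so p = 4/14 = 0.2857.

0.2857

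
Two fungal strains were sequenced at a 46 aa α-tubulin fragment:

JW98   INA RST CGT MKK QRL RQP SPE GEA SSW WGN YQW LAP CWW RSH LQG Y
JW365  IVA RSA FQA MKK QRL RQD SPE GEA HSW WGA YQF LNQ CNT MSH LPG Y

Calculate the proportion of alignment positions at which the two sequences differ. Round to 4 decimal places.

0.3261

The sequences differ at positions 2 (N/V), 6 (T/A), 7 (C/F), 8 (G/Q), 9 (T/A), 18 (P/D), 25 (S/H), 30 (N/A), 33 (W/F), 35 (A/N), 36 (P/Q), 38 (W/N), 39 (W/T), 40 (R/M), 44 (Q/P).
There are 15 differences over 46 sites, so p = 15/46 = 0.3261.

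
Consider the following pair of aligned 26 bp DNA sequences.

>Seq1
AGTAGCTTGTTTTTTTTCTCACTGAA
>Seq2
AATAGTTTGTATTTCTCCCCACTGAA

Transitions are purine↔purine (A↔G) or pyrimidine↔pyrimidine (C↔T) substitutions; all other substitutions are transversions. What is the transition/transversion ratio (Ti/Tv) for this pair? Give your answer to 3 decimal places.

The sequences differ at positions 2 (G/A, transition), 6 (C/T, transition), 11 (T/A, transversion), 15 (T/C, transition), 17 (T/C, transition), 19 (T/C, transition).
Of the 6 differences, 5 transitions and 1 transversion, so Ti/Tv = 5/1 = 5.000.

5.000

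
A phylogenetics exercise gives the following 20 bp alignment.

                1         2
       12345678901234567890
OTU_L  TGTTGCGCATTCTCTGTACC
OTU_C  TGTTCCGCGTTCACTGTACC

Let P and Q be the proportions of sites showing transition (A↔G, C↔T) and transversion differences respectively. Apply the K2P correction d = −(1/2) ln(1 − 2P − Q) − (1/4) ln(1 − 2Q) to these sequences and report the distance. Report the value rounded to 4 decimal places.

Differing sites — 5:G/C (Tv); 9:A/G (Ti); 13:T/A (Tv).
Of the 3 differences, 1 transition and 2 transversions over 20 sites: P = 1/20 = 0.050000, Q = 2/20 = 0.100000.
d = −0.5·ln(0.800000) − 0.25·ln(0.800000) = −0.5·(-0.223144) − 0.25·(-0.223144) = 0.1674.

0.1674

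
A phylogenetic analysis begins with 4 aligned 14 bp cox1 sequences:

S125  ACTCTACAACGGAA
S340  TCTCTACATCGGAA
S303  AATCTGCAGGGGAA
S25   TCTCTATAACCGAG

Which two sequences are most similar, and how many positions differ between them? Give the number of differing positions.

Pairwise Hamming distances:
  S125 vs S340: 2
  S125 vs S303: 4
  S125 vs S25: 4
  S340 vs S303: 5
  S340 vs S25: 4
  S303 vs S25: 8
The smallest is 2, between S125 and S340.

2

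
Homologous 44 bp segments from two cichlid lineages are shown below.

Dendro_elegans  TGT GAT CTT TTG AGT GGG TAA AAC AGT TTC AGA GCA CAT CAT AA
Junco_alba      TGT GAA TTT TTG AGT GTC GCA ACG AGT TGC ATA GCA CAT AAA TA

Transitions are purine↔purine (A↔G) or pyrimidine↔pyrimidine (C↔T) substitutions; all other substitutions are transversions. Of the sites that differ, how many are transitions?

Mismatches occur at site 6 (T→A, transversion), site 7 (C→T, transition), site 17 (G→T, transversion), site 18 (G→C, transversion), site 19 (T→G, transversion), site 20 (A→C, transversion), site 23 (A→C, transversion), site 24 (C→G, transversion), site 29 (T→G, transversion), site 32 (G→T, transversion), site 40 (C→A, transversion), site 42 (T→A, transversion), site 43 (A→T, transversion).
Of the 13 differences, 1 transition and 12 transversions, so the answer is 1.

1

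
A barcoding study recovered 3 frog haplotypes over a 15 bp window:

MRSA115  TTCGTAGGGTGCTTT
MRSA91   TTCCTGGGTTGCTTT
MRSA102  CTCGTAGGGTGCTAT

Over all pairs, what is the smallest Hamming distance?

2

Pairwise Hamming distances:
  MRSA115 vs MRSA91: 3
  MRSA115 vs MRSA102: 2
  MRSA91 vs MRSA102: 5
The smallest is 2, between MRSA115 and MRSA102.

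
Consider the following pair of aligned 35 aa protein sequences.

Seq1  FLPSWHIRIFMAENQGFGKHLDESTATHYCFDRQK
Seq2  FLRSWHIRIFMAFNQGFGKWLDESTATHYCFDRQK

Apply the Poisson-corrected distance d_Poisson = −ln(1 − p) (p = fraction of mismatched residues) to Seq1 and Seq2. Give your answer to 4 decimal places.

0.0896

The sequences differ at positions 3 (P/R), 13 (E/F), 20 (H/W).
p = 3/35 = 0.085714.
d = −ln(1 − 0.085714) = −ln(0.914286) = 0.0896.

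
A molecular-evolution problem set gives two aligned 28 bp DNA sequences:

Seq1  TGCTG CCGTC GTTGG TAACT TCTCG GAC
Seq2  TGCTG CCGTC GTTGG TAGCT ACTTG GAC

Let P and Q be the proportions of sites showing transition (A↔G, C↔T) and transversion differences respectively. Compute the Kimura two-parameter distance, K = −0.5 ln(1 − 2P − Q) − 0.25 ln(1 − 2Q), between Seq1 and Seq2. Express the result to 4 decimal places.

0.1169

Differing sites — 18:A/G (Ti); 21:T/A (Tv); 24:C/T (Ti).
Of the 3 differences, 2 transitions and 1 transversion over 28 sites: P = 2/28 = 0.071429, Q = 1/28 = 0.035714.
d = −0.5·ln(0.821428) − 0.25·ln(0.928572) = −0.5·(-0.196711) − 0.25·(-0.074107) = 0.1169.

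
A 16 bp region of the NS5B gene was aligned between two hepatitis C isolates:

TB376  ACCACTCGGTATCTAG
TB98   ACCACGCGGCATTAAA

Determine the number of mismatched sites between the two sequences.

5

The sequences differ at positions 6 (T/G), 10 (T/C), 13 (C/T), 14 (T/A), 16 (G/A).
That gives 5 mismatches out of 16 aligned sites, so the Hamming distance is 5.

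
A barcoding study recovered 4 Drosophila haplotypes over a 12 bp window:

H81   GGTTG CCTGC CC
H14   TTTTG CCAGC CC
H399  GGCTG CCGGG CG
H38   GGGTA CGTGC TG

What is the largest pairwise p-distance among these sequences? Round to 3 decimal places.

0.667

Pairwise Hamming distances:
  H81 vs H14: 3
  H81 vs H399: 4
  H81 vs H38: 5
  H14 vs H399: 6
  H14 vs H38: 8
  H399 vs H38: 6
The largest is 8 mismatches, between H14 and H38; p = 8/12 = 0.667.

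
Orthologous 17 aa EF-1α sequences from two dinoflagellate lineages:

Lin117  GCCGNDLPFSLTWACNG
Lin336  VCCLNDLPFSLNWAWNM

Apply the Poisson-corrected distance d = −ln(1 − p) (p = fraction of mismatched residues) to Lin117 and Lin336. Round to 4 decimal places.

0.3483

Mismatches occur at site 1 (G↔V), site 4 (G↔L), site 12 (T↔N), site 15 (C↔W), site 17 (G↔M).
p = 5/17 = 0.294118.
d = −ln(1 − 0.294118) = −ln(0.705882) = 0.3483.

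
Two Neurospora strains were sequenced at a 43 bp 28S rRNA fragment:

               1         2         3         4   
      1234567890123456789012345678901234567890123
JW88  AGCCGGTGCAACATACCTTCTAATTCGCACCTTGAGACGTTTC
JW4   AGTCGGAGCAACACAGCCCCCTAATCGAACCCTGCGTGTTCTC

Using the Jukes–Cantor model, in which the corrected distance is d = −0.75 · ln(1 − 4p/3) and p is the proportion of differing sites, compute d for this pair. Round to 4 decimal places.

0.5141

Differing sites — 3:C/T; 7:T/A; 14:T/C; 16:C/G; 18:T/C; 19:T/C; 21:T/C; 22:A/T; 24:T/A; 28:C/A; 32:T/C; 35:A/C; 37:A/T; 38:C/G; 39:G/T; 41:T/C.
p = 16/43 = 0.372093.
d = −0.75 · ln(1 − (4/3)·0.372093) = −0.75 · ln(0.503876) = −0.75 · (-0.685425) = 0.5141.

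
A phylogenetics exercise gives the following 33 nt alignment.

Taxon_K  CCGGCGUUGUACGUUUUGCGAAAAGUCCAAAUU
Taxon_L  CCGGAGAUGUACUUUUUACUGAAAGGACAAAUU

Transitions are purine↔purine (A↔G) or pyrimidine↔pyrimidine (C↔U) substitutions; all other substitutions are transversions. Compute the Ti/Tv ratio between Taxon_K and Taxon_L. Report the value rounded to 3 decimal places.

0.333

Mismatches occur at site 5 (C↔A, transversion), site 7 (U↔A, transversion), site 13 (G↔U, transversion), site 18 (G↔A, transition), site 20 (G↔U, transversion), site 21 (A↔G, transition), site 26 (U↔G, transversion), site 27 (C↔A, transversion).
Of the 8 differences, 2 transitions and 6 transversions, so Ti/Tv = 2/6 = 0.333.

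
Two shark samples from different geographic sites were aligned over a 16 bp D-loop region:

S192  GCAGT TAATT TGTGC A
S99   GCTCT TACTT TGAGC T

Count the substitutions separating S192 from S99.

5

Mismatches occur at site 3 (A↔T), site 4 (G↔C), site 8 (A↔C), site 13 (T↔A), site 16 (A↔T).
That gives 5 mismatches out of 16 aligned sites, so the Hamming distance is 5.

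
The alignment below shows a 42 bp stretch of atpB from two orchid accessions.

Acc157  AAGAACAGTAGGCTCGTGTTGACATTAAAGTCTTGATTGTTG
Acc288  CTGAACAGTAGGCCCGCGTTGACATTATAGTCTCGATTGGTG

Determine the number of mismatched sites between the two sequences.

7

The sequences differ at positions 1 (A/C), 2 (A/T), 14 (T/C), 17 (T/C), 28 (A/T), 34 (T/C), 40 (T/G).
That gives 7 mismatches out of 42 aligned sites, so the Hamming distance is 7.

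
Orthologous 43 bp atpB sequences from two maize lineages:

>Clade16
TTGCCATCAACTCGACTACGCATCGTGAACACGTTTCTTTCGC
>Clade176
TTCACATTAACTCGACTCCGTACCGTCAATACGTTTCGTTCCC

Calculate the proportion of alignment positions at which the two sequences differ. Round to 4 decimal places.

The sequences differ at positions 3 (G/C), 4 (C/A), 8 (C/T), 18 (A/C), 21 (C/T), 23 (T/C), 27 (G/C), 30 (C/T), 38 (T/G), 42 (G/C).
There are 10 differences over 43 sites, so p = 10/43 = 0.2326.

0.2326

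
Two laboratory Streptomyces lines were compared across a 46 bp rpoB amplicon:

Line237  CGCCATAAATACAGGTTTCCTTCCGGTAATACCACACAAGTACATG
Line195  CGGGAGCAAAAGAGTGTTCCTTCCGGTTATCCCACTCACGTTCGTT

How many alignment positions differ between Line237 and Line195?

15

The sequences differ at positions 3 (C/G), 4 (C/G), 6 (T/G), 7 (A/C), 10 (T/A), 12 (C/G), 15 (G/T), 16 (T/G), 28 (A/T), 31 (A/C), 36 (A/T), 39 (A/C), 42 (A/T), 44 (A/G), 46 (G/T).
That gives 15 mismatches out of 46 aligned sites, so the Hamming distance is 15.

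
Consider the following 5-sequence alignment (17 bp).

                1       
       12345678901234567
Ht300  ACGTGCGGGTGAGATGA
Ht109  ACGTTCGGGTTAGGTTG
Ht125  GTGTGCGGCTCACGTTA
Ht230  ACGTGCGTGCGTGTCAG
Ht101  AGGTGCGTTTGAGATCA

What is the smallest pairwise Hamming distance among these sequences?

Pairwise Hamming distances:
  Ht300 vs Ht109: 5
  Ht300 vs Ht125: 7
  Ht300 vs Ht230: 7
  Ht300 vs Ht101: 4
  Ht109 vs Ht125: 7
  Ht109 vs Ht230: 8
  Ht109 vs Ht101: 8
  Ht125 vs Ht230: 12
  Ht125 vs Ht101: 8
  Ht230 vs Ht101: 8
The smallest is 4, between Ht300 and Ht101.

4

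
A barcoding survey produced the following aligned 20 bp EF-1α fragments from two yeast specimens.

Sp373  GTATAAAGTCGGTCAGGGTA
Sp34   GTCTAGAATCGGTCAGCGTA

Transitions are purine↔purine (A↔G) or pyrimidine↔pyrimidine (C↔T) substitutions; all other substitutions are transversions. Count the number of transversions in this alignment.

2

The sequences differ at positions 3 (A/C, transversion), 6 (A/G, transition), 8 (G/A, transition), 17 (G/C, transversion).
Of the 4 differences, 2 transitions and 2 transversions, so the answer is 2.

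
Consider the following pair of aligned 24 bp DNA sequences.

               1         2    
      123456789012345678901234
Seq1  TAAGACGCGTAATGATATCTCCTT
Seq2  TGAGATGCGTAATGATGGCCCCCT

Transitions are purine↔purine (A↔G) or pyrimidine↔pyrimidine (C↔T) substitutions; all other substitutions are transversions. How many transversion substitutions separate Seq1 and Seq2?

Mismatches occur at site 2 (A/G, transition), site 6 (C/T, transition), site 17 (A/G, transition), site 18 (T/G, transversion), site 20 (T/C, transition), site 23 (T/C, transition).
Of the 6 differences, 5 transitions and 1 transversion, so the answer is 1.

1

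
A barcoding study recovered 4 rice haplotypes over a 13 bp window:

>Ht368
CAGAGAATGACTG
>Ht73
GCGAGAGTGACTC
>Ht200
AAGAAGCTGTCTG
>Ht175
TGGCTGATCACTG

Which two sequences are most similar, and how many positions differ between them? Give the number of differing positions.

4

Pairwise Hamming distances:
  Ht368 vs Ht73: 4
  Ht368 vs Ht200: 5
  Ht368 vs Ht175: 6
  Ht73 vs Ht200: 7
  Ht73 vs Ht175: 8
  Ht200 vs Ht175: 7
The smallest is 4, between Ht368 and Ht73.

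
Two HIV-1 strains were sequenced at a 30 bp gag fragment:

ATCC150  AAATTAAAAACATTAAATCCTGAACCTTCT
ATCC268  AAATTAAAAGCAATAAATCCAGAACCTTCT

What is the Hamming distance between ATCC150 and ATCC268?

Differing sites — 10:A/G; 13:T/A; 21:T/A.
That gives 3 mismatches out of 30 aligned sites, so the Hamming distance is 3.

3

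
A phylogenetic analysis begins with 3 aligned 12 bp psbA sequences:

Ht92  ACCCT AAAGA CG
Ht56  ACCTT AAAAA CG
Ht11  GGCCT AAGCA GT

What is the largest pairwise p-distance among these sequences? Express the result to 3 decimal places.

0.583

Pairwise Hamming distances:
  Ht92 vs Ht56: 2
  Ht92 vs Ht11: 6
  Ht56 vs Ht11: 7
The largest is 7 mismatches, between Ht56 and Ht11; p = 7/12 = 0.583.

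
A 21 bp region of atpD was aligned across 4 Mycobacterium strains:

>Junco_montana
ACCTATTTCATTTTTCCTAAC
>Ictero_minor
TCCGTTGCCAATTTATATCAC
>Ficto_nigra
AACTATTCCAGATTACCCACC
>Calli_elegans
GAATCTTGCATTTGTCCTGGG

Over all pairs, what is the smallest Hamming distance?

Pairwise Hamming distances:
  Junco_montana vs Ictero_minor: 10
  Junco_montana vs Ficto_nigra: 7
  Junco_montana vs Calli_elegans: 9
  Ictero_minor vs Ficto_nigra: 12
  Ictero_minor vs Calli_elegans: 15
  Ficto_nigra vs Calli_elegans: 12
The smallest is 7, between Junco_montana and Ficto_nigra.

7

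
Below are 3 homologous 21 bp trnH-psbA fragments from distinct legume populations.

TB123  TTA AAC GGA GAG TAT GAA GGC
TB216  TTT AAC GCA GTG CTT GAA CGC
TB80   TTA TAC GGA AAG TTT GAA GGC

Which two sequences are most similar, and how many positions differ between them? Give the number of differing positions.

3

Pairwise Hamming distances:
  TB123 vs TB216: 6
  TB123 vs TB80: 3
  TB216 vs TB80: 7
The smallest is 3, between TB123 and TB80.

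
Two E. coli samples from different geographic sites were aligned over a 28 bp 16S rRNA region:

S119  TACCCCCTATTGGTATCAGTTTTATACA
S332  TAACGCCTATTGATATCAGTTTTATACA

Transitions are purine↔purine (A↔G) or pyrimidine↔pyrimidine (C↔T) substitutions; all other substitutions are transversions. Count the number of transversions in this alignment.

The sequences differ at positions 3 (C/A, transversion), 5 (C/G, transversion), 13 (G/A, transition).
Of the 3 differences, 1 transition and 2 transversions, so the answer is 2.

2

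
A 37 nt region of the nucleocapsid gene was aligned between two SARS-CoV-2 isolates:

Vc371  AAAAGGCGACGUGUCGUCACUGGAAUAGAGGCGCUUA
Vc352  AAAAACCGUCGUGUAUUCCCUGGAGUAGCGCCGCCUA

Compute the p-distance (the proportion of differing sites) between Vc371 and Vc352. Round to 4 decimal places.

Mismatches occur at site 5 (G→A), site 6 (G→C), site 9 (A→U), site 15 (C→A), site 16 (G→U), site 19 (A→C), site 25 (A→G), site 29 (A→C), site 31 (G→C), site 35 (U→C).
There are 10 differences over 37 sites, so p = 10/37 = 0.2703.

0.2703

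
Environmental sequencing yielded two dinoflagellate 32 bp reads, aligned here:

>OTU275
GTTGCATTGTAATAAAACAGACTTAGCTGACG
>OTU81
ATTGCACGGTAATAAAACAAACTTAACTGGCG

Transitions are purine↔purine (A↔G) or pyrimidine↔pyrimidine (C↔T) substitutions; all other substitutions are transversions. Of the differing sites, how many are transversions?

1

Mismatches occur at site 1 (G/A, transition), site 7 (T/C, transition), site 8 (T/G, transversion), site 20 (G/A, transition), site 26 (G/A, transition), site 30 (A/G, transition).
Of the 6 differences, 5 transitions and 1 transversion, so the answer is 1.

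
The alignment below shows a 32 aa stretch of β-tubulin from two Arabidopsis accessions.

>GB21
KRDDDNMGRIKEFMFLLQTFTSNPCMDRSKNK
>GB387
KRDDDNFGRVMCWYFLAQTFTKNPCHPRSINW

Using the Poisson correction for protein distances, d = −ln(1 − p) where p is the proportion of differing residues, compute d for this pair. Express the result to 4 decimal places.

0.4700

Differing sites — 7:M/F; 10:I/V; 11:K/M; 12:E/C; 13:F/W; 14:M/Y; 17:L/A; 22:S/K; 26:M/H; 27:D/P; 30:K/I; 32:K/W.
p = 12/32 = 0.375000.
d = −ln(1 − 0.375000) = −ln(0.625000) = 0.4700.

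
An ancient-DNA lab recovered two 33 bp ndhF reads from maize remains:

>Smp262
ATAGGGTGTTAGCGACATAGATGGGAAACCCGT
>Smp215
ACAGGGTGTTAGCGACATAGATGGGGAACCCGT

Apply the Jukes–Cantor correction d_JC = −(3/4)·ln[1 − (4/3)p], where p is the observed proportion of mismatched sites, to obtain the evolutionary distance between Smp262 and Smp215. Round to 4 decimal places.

0.0632

Mismatches occur at site 2 (T↔C), site 26 (A↔G).
p = 2/33 = 0.060606.
d = −0.75 · ln(1 − (4/3)·0.060606) = −0.75 · ln(0.919192) = −0.75 · (-0.084260) = 0.0632.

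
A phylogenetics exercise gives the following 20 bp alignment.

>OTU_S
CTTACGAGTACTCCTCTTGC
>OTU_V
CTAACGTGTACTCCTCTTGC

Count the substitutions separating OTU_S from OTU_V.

2

The sequences differ at positions 3 (T/A), 7 (A/T).
That gives 2 mismatches out of 20 aligned sites, so the Hamming distance is 2.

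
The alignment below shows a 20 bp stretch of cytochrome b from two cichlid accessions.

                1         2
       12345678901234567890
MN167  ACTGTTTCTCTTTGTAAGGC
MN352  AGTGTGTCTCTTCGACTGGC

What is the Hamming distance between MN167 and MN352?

6

Mismatches occur at site 2 (C/G), site 6 (T/G), site 13 (T/C), site 15 (T/A), site 16 (A/C), site 17 (A/T).
That gives 6 mismatches out of 20 aligned sites, so the Hamming distance is 6.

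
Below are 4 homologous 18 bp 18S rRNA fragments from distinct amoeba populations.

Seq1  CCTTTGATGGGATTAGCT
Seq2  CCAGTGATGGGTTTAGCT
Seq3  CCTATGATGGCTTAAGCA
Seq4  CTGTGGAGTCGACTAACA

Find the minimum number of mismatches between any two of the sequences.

Pairwise Hamming distances:
  Seq1 vs Seq2: 3
  Seq1 vs Seq3: 5
  Seq1 vs Seq4: 9
  Seq2 vs Seq3: 5
  Seq2 vs Seq4: 11
  Seq3 vs Seq4: 12
The smallest is 3, between Seq1 and Seq2.

3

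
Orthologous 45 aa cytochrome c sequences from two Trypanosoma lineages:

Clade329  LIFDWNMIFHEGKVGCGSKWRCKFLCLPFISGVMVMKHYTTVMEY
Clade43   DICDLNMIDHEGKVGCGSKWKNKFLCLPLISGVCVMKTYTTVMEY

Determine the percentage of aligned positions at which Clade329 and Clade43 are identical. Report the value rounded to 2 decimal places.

80.00%

The sequences differ at positions 1 (L/D), 3 (F/C), 5 (W/L), 9 (F/D), 21 (R/K), 22 (C/N), 29 (F/L), 34 (M/C), 38 (H/T).
36 of the 45 sites match, so the percent identity is 36/45 × 100 = 80.00%.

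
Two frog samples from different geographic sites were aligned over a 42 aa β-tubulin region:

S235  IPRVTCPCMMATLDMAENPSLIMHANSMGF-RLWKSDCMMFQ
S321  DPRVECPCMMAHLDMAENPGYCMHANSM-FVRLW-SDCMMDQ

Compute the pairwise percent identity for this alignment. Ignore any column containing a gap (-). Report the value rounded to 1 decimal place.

82.1%

Excluding the 3 gap columns leaves 39 comparable sites.
Differing sites — 1:I/D; 5:T/E; 12:T/H; 20:S/G; 21:L/Y; 22:I/C; 41:F/D.
32 of the 39 comparable sites match, so the percent identity is 32/39 × 100 = 82.1%.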